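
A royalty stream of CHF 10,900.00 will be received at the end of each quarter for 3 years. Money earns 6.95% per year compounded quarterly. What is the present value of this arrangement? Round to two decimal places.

CHF 117,151.65

This is an ordinary annuity: 12 payments of CHF 10,900.00 at the end of each quarter.
Periodic rate r = 0.0695/4 per quarter; n is counted in quarters.
PV = PMT × [(1 − (1+r)^−n)/r] = 10,900 × [1 − (1+r)^−12] / r = CHF 117,151.65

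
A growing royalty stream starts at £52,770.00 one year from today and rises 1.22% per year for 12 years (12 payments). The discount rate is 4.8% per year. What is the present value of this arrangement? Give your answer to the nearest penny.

£502,697.11

Periodic rate r = 0.048 per year.
Growing ordinary annuity: PV = PMT₁ × [1 − ((1+g)/(1+r))^n] / (r − g) = 52,770 × [1 − ((1+0.0122)/(1+r))^12] / (r − 0.0122) = £502,697.11.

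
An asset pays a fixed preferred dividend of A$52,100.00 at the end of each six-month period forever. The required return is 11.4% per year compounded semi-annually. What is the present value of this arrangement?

Periodic rate r = 0.114/2 per half-year.
Level perpetuity: PV = PMT / r = 52,100 / (0.114/2) = A$914,035.09.

A$914,035.09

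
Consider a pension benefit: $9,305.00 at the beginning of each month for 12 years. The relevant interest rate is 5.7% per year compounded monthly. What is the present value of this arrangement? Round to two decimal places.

$973,473.29

This is an annuity due: 144 payments of $9,305.00 at the beginning of each month.
Periodic rate r = 0.057/12 per month; n is counted in months.
PV = PMT × [(1 − (1+r)^−n)/r] × (1+r) = 9,305 × [1 − (1+r)^−144] / r × (1+r) = $973,473.29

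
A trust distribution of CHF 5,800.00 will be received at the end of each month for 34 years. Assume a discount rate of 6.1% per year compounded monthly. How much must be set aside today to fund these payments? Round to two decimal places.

This is an ordinary annuity: 408 payments of CHF 5,800.00 at the end of each month.
Periodic rate r = 0.061/12 per month; n is counted in months.
PV = PMT × [(1 − (1+r)^−n)/r] = 5,800 × [1 − (1+r)^−408] / r = CHF 996,827.09

CHF 996,827.09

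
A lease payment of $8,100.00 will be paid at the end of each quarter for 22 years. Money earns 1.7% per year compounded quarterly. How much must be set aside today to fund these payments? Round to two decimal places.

$593,639.75

This is an ordinary annuity: 88 payments of $8,100.00 at the end of each quarter.
Periodic rate r = 0.017/4 per quarter; n is counted in quarters.
PV = PMT × [(1 − (1+r)^−n)/r] = 8,100 × [1 − (1+r)^−88] / r = $593,639.75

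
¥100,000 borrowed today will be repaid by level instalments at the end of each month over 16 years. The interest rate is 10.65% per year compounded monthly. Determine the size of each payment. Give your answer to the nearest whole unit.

Level ordinary annuity; solve PV = PMT × [(1 − (1+r)^−n)/r] for PMT.
Periodic rate r = 0.1065/12 per month; n is counted in months.
With n = 192: PMT = 100,000 / ([(1 − (1+r)^−n)/r]) = ¥1,087

¥1,087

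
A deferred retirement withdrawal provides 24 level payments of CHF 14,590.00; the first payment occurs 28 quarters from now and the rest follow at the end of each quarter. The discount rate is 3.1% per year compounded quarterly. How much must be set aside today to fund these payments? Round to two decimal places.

CHF 258,494.09

Ordinary annuity of 24 payments, first payment at period 28.
Periodic rate r = 0.031/4 per quarter; n is counted in quarters.
The ordinary-annuity PV formula values the stream one period before the first payment (period 27); discount that back 27 periods:
PV₀ = 14,590 × [1 − (1+r)^−24] / r × (1+r)^−27 = CHF 258,494.09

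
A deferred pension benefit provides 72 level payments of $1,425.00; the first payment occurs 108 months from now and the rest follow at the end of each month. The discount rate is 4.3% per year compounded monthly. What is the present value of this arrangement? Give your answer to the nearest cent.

$61,578.34

Ordinary annuity of 72 payments, first payment at period 108.
Periodic rate r = 0.043/12 per month; n is counted in months.
The ordinary-annuity PV formula values the stream one period before the first payment (period 107); discount that back 107 periods:
PV₀ = 1,425 × [1 − (1+r)^−72] / r × (1+r)^−107 = $61,578.34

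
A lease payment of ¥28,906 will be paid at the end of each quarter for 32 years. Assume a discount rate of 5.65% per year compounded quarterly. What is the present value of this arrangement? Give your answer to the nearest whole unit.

¥1,706,591

This is an ordinary annuity: 128 payments of ¥28,906 at the end of each quarter.
Periodic rate r = 0.0565/4 per quarter; n is counted in quarters.
PV = PMT × [(1 − (1+r)^−n)/r] = 28,906 × [1 − (1+r)^−128] / r = ¥1,706,591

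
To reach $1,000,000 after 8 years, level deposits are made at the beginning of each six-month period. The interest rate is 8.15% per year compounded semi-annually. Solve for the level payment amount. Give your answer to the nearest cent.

Level annuity due; solve FV = PMT × [((1+r)^n − 1)/r] × (1+r) for PMT.
Periodic rate r = 0.0815/2 per half-year; n is counted in half-years.
With n = 16: PMT = 1,000,000 / ([((1+r)^n − 1)/r] × (1+r)) = $43,762.18

$43,762.18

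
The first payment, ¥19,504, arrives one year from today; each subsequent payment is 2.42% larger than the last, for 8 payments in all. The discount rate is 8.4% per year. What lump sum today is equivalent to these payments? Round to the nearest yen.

¥119,013

Periodic rate r = 0.084 per year.
Growing ordinary annuity: PV = PMT₁ × [1 − ((1+g)/(1+r))^n] / (r − g) = 19,504 × [1 − ((1+0.0242)/(1+r))^8] / (r − 0.0242) = ¥119,013.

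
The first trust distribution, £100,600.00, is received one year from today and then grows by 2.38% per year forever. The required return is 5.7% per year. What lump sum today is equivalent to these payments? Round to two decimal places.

£3,030,120.48

Periodic rate r = 0.057 per year.
Growing perpetuity (Gordon): PV = PMT₁ / (r − g) = 100,600 / (r − 0.0238) = £3,030,120.48.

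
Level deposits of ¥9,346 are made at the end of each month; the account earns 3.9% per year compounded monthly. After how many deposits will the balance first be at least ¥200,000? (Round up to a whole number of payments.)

Periodic rate r = 0.039/12 per month; n is counted in months.
Ordinary annuity FV: 200,000 = 9,346 × [((1+r)^n − 1)/r].
(1+r)^n = 1 + 200,000 × r / 9,346, so n = ln(1 + 200,000·r/9,346) / ln(1+r) = 20.72.
Round up to a whole number of payments: n = 21.

21 payments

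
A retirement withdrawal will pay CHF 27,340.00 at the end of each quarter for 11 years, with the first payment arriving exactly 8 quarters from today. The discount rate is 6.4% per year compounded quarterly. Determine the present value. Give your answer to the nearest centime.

CHF 768,552.76

Ordinary annuity of 44 payments, first payment at period 8.
Periodic rate r = 0.064/4 per quarter; n is counted in quarters.
The ordinary-annuity PV formula values the stream one period before the first payment (period 7); discount that back 7 periods:
PV₀ = 27,340 × [1 − (1+r)^−44] / r × (1+r)^−7 = CHF 768,552.76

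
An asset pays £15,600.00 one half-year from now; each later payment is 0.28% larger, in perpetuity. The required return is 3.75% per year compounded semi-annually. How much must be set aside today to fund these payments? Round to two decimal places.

£978,056.43

Periodic rate r = 0.0375/2 per half-year.
Growing perpetuity (Gordon): PV = PMT₁ / (r − g) = 15,600 / (r − 0.0028) = £978,056.43.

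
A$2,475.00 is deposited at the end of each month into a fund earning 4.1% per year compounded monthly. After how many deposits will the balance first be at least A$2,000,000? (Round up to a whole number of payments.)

389 payments

Periodic rate r = 0.041/12 per month; n is counted in months.
Ordinary annuity FV: 2,000,000 = 2,475 × [((1+r)^n − 1)/r].
(1+r)^n = 1 + 2,000,000 × r / 2,475, so n = ln(1 + 2,000,000·r/2,475) / ln(1+r) = 388.37.
Round up to a whole number of payments: n = 389.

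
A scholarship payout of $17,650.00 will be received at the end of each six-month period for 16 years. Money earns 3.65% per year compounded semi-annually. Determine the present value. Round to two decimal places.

$424,947.10

This is an ordinary annuity: 32 payments of $17,650.00 at the end of each six-month period.
Periodic rate r = 0.0365/2 per half-year; n is counted in half-years.
PV = PMT × [(1 − (1+r)^−n)/r] = 17,650 × [1 − (1+r)^−32] / r = $424,947.10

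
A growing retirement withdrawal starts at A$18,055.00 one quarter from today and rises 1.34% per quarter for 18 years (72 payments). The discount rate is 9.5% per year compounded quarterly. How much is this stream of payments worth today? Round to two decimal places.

Periodic rate r = 0.095/4 per quarter; n is counted in quarters.
Growing ordinary annuity: PV = PMT₁ × [1 − ((1+g)/(1+r))^n] / (r − g) = 18,055 × [1 − ((1+0.0134)/(1+r))^72] / (r − 0.0134) = A$905,138.93.

A$905,138.93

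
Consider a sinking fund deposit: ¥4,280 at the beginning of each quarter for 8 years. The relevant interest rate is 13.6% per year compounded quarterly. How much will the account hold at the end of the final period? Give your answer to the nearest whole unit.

¥249,277

This is an annuity due: 32 deposits of ¥4,280 at the beginning of each quarter.
Periodic rate r = 0.136/4 per quarter; n is counted in quarters.
FV = PMT × [((1+r)^n − 1)/r] × (1+r) = 4,280 × [(1+r)^32 − 1] / r × (1+r) = ¥249,277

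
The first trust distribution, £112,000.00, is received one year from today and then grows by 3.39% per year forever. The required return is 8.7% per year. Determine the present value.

Periodic rate r = 0.087 per year.
Growing perpetuity (Gordon): PV = PMT₁ / (r − g) = 112,000 / (r − 0.0339) = £2,109,227.87.

£2,109,227.87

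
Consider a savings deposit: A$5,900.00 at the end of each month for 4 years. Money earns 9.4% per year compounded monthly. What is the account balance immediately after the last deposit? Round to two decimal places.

This is an ordinary annuity: 48 deposits of A$5,900.00 at the end of each month.
Periodic rate r = 0.094/12 per month; n is counted in months.
FV = PMT × [((1+r)^n − 1)/r] = 5,900 × [(1+r)^48 − 1] / r = A$342,186.17

A$342,186.17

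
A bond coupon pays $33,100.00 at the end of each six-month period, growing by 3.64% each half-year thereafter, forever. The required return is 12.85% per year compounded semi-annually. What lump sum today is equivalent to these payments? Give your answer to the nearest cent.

Periodic rate r = 0.1285/2 per half-year.
Growing perpetuity (Gordon): PV = PMT₁ / (r − g) = 33,100 / (r − 0.0364) = $1,188,509.87.

$1,188,509.87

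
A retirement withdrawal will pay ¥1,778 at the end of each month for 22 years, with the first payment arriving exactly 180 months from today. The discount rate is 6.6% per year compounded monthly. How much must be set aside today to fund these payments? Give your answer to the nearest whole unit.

Ordinary annuity of 264 payments, first payment at period 180.
Periodic rate r = 0.066/12 per month; n is counted in months.
The ordinary-annuity PV formula values the stream one period before the first payment (period 179); discount that back 179 periods:
PV₀ = 1,778 × [1 − (1+r)^−264] / r × (1+r)^−179 = ¥92,644

¥92,644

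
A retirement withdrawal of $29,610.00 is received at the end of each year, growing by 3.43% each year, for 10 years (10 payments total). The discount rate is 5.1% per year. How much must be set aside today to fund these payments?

Periodic rate r = 0.051 per year.
Growing ordinary annuity: PV = PMT₁ × [1 − ((1+g)/(1+r))^n] / (r − g) = 29,610 × [1 − ((1+0.0343)/(1+r))^10] / (r − 0.0343) = $262,417.22.

$262,417.22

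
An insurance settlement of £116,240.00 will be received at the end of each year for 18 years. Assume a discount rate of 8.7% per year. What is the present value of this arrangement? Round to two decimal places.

This is an ordinary annuity: 18 payments of £116,240.00 at the end of each year.
Periodic rate r = 0.087 per year.
PV = PMT × [(1 − (1+r)^−n)/r] = 116,240 × [1 − (1+r)^−18] / r = £1,038,442.87

£1,038,442.87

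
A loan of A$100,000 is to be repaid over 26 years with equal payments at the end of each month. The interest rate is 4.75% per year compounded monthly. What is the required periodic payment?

Level ordinary annuity; solve PV = PMT × [(1 − (1+r)^−n)/r] for PMT.
Periodic rate r = 0.0475/12 per month; n is counted in months.
With n = 312: PMT = 100,000 / ([(1 − (1+r)^−n)/r]) = A$558.73

A$558.73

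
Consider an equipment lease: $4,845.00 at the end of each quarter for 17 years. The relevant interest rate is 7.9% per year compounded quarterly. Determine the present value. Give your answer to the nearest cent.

$180,429.99

This is an ordinary annuity: 68 payments of $4,845.00 at the end of each quarter.
Periodic rate r = 0.079/4 per quarter; n is counted in quarters.
PV = PMT × [(1 − (1+r)^−n)/r] = 4,845 × [1 − (1+r)^−68] / r = $180,429.99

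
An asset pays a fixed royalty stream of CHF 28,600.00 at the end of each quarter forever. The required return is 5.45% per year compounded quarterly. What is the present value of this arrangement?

CHF 2,099,082.57

Periodic rate r = 0.0545/4 per quarter.
Level perpetuity: PV = PMT / r = 28,600 / (0.0545/4) = CHF 2,099,082.57.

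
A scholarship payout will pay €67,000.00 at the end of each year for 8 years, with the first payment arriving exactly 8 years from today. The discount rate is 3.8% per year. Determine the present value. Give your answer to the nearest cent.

Ordinary annuity of 8 payments, first payment at period 8.
Periodic rate r = 0.038 per year.
The ordinary-annuity PV formula values the stream one period before the first payment (period 7); discount that back 7 periods:
PV₀ = 67,000 × [1 − (1+r)^−8] / r × (1+r)^−7 = €350,331.97

€350,331.97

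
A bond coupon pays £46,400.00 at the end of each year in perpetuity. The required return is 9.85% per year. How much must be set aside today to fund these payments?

£471,065.99

Periodic rate r = 0.0985 per year.
Level perpetuity: PV = PMT / r = 46,400 / (0.0985) = £471,065.99.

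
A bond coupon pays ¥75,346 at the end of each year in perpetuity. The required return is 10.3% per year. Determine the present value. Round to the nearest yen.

Periodic rate r = 0.103 per year.
Level perpetuity: PV = PMT / r = 75,346 / (0.103) = ¥731,515.

¥731,515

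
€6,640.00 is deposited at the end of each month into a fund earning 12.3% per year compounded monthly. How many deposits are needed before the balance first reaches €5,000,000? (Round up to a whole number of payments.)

Periodic rate r = 0.123/12 per month; n is counted in months.
Ordinary annuity FV: 5,000,000 = 6,640 × [((1+r)^n − 1)/r].
(1+r)^n = 1 + 5,000,000 × r / 6,640, so n = ln(1 + 5,000,000·r/6,640) / ln(1+r) = 212.34.
Round up to a whole number of payments: n = 213.

213 payments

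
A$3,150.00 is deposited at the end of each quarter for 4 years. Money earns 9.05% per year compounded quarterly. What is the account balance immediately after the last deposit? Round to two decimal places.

A$59,925.38

This is an ordinary annuity: 16 deposits of A$3,150.00 at the end of each quarter.
Periodic rate r = 0.0905/4 per quarter; n is counted in quarters.
FV = PMT × [((1+r)^n − 1)/r] = 3,150 × [(1+r)^16 − 1] / r = A$59,925.38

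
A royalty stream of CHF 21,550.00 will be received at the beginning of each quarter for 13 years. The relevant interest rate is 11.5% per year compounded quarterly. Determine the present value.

CHF 594,508.52

This is an annuity due: 52 payments of CHF 21,550.00 at the beginning of each quarter.
Periodic rate r = 0.115/4 per quarter; n is counted in quarters.
PV = PMT × [(1 − (1+r)^−n)/r] × (1+r) = 21,550 × [1 − (1+r)^−52] / r × (1+r) = CHF 594,508.52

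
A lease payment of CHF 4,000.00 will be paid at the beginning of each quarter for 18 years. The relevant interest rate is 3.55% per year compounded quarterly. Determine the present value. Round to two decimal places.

CHF 214,024.76

This is an annuity due: 72 payments of CHF 4,000.00 at the beginning of each quarter.
Periodic rate r = 0.0355/4 per quarter; n is counted in quarters.
PV = PMT × [(1 − (1+r)^−n)/r] × (1+r) = 4,000 × [1 − (1+r)^−72] / r × (1+r) = CHF 214,024.76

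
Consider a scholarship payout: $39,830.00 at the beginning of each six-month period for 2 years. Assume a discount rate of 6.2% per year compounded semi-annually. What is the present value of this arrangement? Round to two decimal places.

$152,277.33

This is an annuity due: 4 payments of $39,830.00 at the beginning of each six-month period.
Periodic rate r = 0.062/2 per half-year; n is counted in half-years.
PV = PMT × [(1 − (1+r)^−n)/r] × (1+r) = 39,830 × [1 − (1+r)^−4] / r × (1+r) = $152,277.33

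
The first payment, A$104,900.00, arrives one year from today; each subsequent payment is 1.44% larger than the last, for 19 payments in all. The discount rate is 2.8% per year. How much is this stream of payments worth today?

Periodic rate r = 0.028 per year.
Growing ordinary annuity: PV = PMT₁ × [1 − ((1+g)/(1+r))^n] / (r − g) = 104,900 × [1 − ((1+0.0144)/(1+r))^19] / (r − 0.0144) = A$1,724,391.69.

A$1,724,391.69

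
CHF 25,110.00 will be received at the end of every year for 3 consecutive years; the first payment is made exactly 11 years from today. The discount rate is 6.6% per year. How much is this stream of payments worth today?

Ordinary annuity of 3 payments, first payment at period 11.
Periodic rate r = 0.066 per year.
The ordinary-annuity PV formula values the stream one period before the first payment (period 10); discount that back 10 periods:
PV₀ = 25,110 × [1 − (1+r)^−3] / r × (1+r)^−10 = CHF 35,032.62

CHF 35,032.62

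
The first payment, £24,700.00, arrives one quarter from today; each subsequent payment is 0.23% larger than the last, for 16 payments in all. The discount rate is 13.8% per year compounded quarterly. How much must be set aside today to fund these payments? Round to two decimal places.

Periodic rate r = 0.138/4 per quarter; n is counted in quarters.
Growing ordinary annuity: PV = PMT₁ × [1 − ((1+g)/(1+r))^n] / (r − g) = 24,700 × [1 − ((1+0.0023)/(1+r))^16] / (r − 0.0023) = £304,575.30.

£304,575.30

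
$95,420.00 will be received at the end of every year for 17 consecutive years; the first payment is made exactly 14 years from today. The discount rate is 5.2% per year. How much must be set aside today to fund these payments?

$548,343.13

Ordinary annuity of 17 payments, first payment at period 14.
Periodic rate r = 0.052 per year.
The ordinary-annuity PV formula values the stream one period before the first payment (period 13); discount that back 13 periods:
PV₀ = 95,420 × [1 − (1+r)^−17] / r × (1+r)^−13 = $548,343.13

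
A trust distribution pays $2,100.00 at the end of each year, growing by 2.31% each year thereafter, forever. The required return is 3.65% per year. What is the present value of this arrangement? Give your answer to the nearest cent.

$156,716.42

Periodic rate r = 0.0365 per year.
Growing perpetuity (Gordon): PV = PMT₁ / (r − g) = 2,100 / (r − 0.0231) = $156,716.42.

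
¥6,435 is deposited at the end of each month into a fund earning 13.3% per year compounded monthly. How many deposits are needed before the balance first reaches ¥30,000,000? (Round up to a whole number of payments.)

360 payments

Periodic rate r = 0.133/12 per month; n is counted in months.
Ordinary annuity FV: 30,000,000 = 6,435 × [((1+r)^n − 1)/r].
(1+r)^n = 1 + 30,000,000 × r / 6,435, so n = ln(1 + 30,000,000·r/6,435) / ln(1+r) = 359.64.
Round up to a whole number of payments: n = 360.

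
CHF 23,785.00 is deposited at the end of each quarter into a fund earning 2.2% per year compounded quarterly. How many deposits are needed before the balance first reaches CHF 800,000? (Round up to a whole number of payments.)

Periodic rate r = 0.022/4 per quarter; n is counted in quarters.
Ordinary annuity FV: 800,000 = 23,785 × [((1+r)^n − 1)/r].
(1+r)^n = 1 + 800,000 × r / 23,785, so n = ln(1 + 800,000·r/23,785) / ln(1+r) = 30.95.
Round up to a whole number of payments: n = 31.

31 payments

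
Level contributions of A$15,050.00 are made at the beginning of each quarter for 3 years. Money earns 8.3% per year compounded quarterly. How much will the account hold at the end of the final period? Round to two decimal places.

A$206,911.53

This is an annuity due: 12 deposits of A$15,050.00 at the beginning of each quarter.
Periodic rate r = 0.083/4 per quarter; n is counted in quarters.
FV = PMT × [((1+r)^n − 1)/r] × (1+r) = 15,050 × [(1+r)^12 − 1] / r × (1+r) = A$206,911.53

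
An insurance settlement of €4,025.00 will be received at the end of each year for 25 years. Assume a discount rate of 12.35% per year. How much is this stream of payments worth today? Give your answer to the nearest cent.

This is an ordinary annuity: 25 payments of €4,025.00 at the end of each year.
Periodic rate r = 0.1235 per year.
PV = PMT × [(1 − (1+r)^−n)/r] = 4,025 × [1 − (1+r)^−25] / r = €30,817.83

€30,817.83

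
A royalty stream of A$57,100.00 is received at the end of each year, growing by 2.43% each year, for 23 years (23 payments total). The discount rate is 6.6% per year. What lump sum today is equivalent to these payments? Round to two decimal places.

Periodic rate r = 0.066 per year.
Growing ordinary annuity: PV = PMT₁ × [1 − ((1+g)/(1+r))^n] / (r − g) = 57,100 × [1 − ((1+0.0243)/(1+r))^23] / (r − 0.0243) = A$822,402.80.

A$822,402.80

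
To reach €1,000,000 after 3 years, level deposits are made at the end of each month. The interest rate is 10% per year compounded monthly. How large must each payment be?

€23,933.85

Level ordinary annuity; solve FV = PMT × [((1+r)^n − 1)/r] for PMT.
Periodic rate r = 0.1/12 per month; n is counted in months.
With n = 36: PMT = 1,000,000 / ([((1+r)^n − 1)/r]) = €23,933.85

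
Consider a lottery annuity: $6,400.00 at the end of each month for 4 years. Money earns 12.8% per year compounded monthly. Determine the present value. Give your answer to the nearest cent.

This is an ordinary annuity: 48 payments of $6,400.00 at the end of each month.
Periodic rate r = 0.128/12 per month; n is counted in months.
PV = PMT × [(1 − (1+r)^−n)/r] = 6,400 × [1 − (1+r)^−48] / r = $239,446.25

$239,446.25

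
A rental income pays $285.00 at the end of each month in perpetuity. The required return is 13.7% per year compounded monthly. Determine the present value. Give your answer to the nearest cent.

Periodic rate r = 0.137/12 per month.
Level perpetuity: PV = PMT / r = 285 / (0.137/12) = $24,963.50.

$24,963.50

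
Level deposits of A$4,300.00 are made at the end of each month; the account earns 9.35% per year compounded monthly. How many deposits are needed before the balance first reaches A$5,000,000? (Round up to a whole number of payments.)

298 payments

Periodic rate r = 0.0935/12 per month; n is counted in months.
Ordinary annuity FV: 5,000,000 = 4,300 × [((1+r)^n − 1)/r].
(1+r)^n = 1 + 5,000,000 × r / 4,300, so n = ln(1 + 5,000,000·r/4,300) / ln(1+r) = 297.44.
Round up to a whole number of payments: n = 298.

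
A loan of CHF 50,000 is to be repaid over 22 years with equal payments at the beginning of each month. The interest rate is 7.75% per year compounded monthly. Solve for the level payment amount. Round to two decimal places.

Level annuity due; solve PV = PMT × [(1 − (1+r)^−n)/r] × (1+r) for PMT.
Periodic rate r = 0.0775/12 per month; n is counted in months.
With n = 264: PMT = 50,000 / ([(1 − (1+r)^−n)/r] × (1+r)) = CHF 392.60

CHF 392.60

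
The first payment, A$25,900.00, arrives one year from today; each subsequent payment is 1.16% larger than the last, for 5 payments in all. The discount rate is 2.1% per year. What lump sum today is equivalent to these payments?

Periodic rate r = 0.021 per year.
Growing ordinary annuity: PV = PMT₁ × [1 − ((1+g)/(1+r))^n] / (r − g) = 25,900 × [1 − ((1+0.0116)/(1+r))^5] / (r − 0.0116) = A$124,522.36.

A$124,522.36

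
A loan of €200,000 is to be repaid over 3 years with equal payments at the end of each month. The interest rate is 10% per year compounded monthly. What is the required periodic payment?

€6,453.44

Level ordinary annuity; solve PV = PMT × [(1 − (1+r)^−n)/r] for PMT.
Periodic rate r = 0.1/12 per month; n is counted in months.
With n = 36: PMT = 200,000 / ([(1 − (1+r)^−n)/r]) = €6,453.44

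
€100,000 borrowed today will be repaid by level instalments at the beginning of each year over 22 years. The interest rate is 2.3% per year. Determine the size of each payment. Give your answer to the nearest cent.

€5,711.65

Level annuity due; solve PV = PMT × [(1 − (1+r)^−n)/r] × (1+r) for PMT.
Periodic rate r = 0.023 per year.
With n = 22: PMT = 100,000 / ([(1 − (1+r)^−n)/r] × (1+r)) = €5,711.65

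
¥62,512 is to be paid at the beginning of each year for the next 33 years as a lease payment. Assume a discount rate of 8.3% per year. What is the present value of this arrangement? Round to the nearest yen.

This is an annuity due: 33 payments of ¥62,512 at the beginning of each year.
Periodic rate r = 0.083 per year.
PV = PMT × [(1 − (1+r)^−n)/r] × (1+r) = 62,512 × [1 − (1+r)^−33] / r × (1+r) = ¥756,950

¥756,950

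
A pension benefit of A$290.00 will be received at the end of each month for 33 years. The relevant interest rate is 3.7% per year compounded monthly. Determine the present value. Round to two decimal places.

This is an ordinary annuity: 396 payments of A$290.00 at the end of each month.
Periodic rate r = 0.037/12 per month; n is counted in months.
PV = PMT × [(1 − (1+r)^−n)/r] = 290 × [1 − (1+r)^−396] / r = A$66,262.06

A$66,262.06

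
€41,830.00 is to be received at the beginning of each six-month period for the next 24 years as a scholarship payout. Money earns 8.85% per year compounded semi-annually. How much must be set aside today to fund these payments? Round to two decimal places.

€863,613.18

This is an annuity due: 48 payments of €41,830.00 at the beginning of each six-month period.
Periodic rate r = 0.0885/2 per half-year; n is counted in half-years.
PV = PMT × [(1 − (1+r)^−n)/r] × (1+r) = 41,830 × [1 − (1+r)^−48] / r × (1+r) = €863,613.18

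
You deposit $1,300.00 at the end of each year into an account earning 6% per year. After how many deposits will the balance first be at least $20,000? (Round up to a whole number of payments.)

Periodic rate r = 0.06 per year.
Ordinary annuity FV: 20,000 = 1,300 × [((1+r)^n − 1)/r].
(1+r)^n = 1 + 20,000 × r / 1,300, so n = ln(1 + 20,000·r/1,300) / ln(1+r) = 11.22.
Round up to a whole number of payments: n = 12.

12 payments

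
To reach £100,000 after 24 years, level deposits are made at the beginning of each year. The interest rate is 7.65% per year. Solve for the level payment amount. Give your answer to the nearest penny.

Level annuity due; solve FV = PMT × [((1+r)^n − 1)/r] × (1+r) for PMT.
Periodic rate r = 0.0765 per year.
With n = 24: PMT = 100,000 / ([((1+r)^n − 1)/r] × (1+r)) = £1,460.43

£1,460.43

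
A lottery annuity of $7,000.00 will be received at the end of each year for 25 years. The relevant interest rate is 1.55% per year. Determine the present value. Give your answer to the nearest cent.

$144,167.40

This is an ordinary annuity: 25 payments of $7,000.00 at the end of each year.
Periodic rate r = 0.0155 per year.
PV = PMT × [(1 − (1+r)^−n)/r] = 7,000 × [1 − (1+r)^−25] / r = $144,167.40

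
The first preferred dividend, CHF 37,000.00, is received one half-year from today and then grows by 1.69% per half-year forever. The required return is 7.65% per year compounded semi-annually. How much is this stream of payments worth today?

CHF 1,733,021.08

Periodic rate r = 0.0765/2 per half-year.
Growing perpetuity (Gordon): PV = PMT₁ / (r − g) = 37,000 / (r − 0.0169) = CHF 1,733,021.08.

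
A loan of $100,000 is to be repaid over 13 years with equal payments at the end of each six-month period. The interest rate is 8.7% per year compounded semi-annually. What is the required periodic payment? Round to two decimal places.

Level ordinary annuity; solve PV = PMT × [(1 − (1+r)^−n)/r] for PMT.
Periodic rate r = 0.087/2 per half-year; n is counted in half-years.
With n = 26: PMT = 100,000 / ([(1 − (1+r)^−n)/r]) = $6,497.57

$6,497.57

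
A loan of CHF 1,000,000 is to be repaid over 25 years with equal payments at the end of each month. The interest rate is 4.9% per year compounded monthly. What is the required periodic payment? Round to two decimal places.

CHF 5,787.79

Level ordinary annuity; solve PV = PMT × [(1 − (1+r)^−n)/r] for PMT.
Periodic rate r = 0.049/12 per month; n is counted in months.
With n = 300: PMT = 1,000,000 / ([(1 − (1+r)^−n)/r]) = CHF 5,787.79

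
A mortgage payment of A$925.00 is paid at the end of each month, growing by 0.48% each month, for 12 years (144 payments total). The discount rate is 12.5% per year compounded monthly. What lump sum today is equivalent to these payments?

Periodic rate r = 0.125/12 per month; n is counted in months.
Growing ordinary annuity: PV = PMT₁ × [1 − ((1+g)/(1+r))^n] / (r − g) = 925 × [1 − ((1+0.0048)/(1+r))^144] / (r − 0.0048) = A$90,888.30.

A$90,888.30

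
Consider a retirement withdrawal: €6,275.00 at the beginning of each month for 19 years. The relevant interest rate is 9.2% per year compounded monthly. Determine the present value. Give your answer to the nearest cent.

This is an annuity due: 228 payments of €6,275.00 at the beginning of each month.
Periodic rate r = 0.092/12 per month; n is counted in months.
PV = PMT × [(1 − (1+r)^−n)/r] × (1+r) = 6,275 × [1 − (1+r)^−228] / r × (1+r) = €680,185.13

€680,185.13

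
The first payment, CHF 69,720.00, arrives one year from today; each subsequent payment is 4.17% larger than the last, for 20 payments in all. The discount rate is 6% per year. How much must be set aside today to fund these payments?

Periodic rate r = 0.06 per year.
Growing ordinary annuity: PV = PMT₁ × [1 − ((1+g)/(1+r))^n] / (r − g) = 69,720 × [1 − ((1+0.0417)/(1+r))^20] / (r − 0.0417) = CHF 1,120,517.40.

CHF 1,120,517.40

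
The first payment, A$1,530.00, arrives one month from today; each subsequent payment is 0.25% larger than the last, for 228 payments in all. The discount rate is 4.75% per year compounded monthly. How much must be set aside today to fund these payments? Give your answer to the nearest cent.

A$295,966.83

Periodic rate r = 0.0475/12 per month; n is counted in months.
Growing ordinary annuity: PV = PMT₁ × [1 − ((1+g)/(1+r))^n] / (r − g) = 1,530 × [1 − ((1+0.0025)/(1+r))^228] / (r − 0.0025) = A$295,966.83.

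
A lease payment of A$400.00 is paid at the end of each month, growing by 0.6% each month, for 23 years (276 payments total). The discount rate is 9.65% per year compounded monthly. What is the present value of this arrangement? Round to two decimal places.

A$83,960.06

Periodic rate r = 0.0965/12 per month; n is counted in months.
Growing ordinary annuity: PV = PMT₁ × [1 − ((1+g)/(1+r))^n] / (r − g) = 400 × [1 − ((1+0.006)/(1+r))^276] / (r − 0.006) = A$83,960.06.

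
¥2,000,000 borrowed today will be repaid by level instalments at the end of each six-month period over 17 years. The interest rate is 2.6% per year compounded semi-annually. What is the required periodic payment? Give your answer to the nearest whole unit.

¥73,154

Level ordinary annuity; solve PV = PMT × [(1 − (1+r)^−n)/r] for PMT.
Periodic rate r = 0.026/2 per half-year; n is counted in half-years.
With n = 34: PMT = 2,000,000 / ([(1 − (1+r)^−n)/r]) = ¥73,154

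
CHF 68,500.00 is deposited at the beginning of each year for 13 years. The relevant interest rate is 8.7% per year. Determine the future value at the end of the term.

This is an annuity due: 13 deposits of CHF 68,500.00 at the beginning of each year.
Periodic rate r = 0.087 per year.
FV = PMT × [((1+r)^n − 1)/r] × (1+r) = 68,500 × [(1+r)^13 − 1] / r × (1+r) = CHF 1,675,684.51

CHF 1,675,684.51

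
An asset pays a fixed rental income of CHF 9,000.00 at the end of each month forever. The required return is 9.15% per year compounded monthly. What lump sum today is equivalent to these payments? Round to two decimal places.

CHF 1,180,327.87

Periodic rate r = 0.0915/12 per month.
Level perpetuity: PV = PMT / r = 9,000 / (0.0915/12) = CHF 1,180,327.87.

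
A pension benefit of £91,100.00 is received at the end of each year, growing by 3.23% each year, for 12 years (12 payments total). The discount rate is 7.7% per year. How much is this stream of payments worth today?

£812,587.12

Periodic rate r = 0.077 per year.
Growing ordinary annuity: PV = PMT₁ × [1 − ((1+g)/(1+r))^n] / (r − g) = 91,100 × [1 − ((1+0.0323)/(1+r))^12] / (r − 0.0323) = £812,587.12.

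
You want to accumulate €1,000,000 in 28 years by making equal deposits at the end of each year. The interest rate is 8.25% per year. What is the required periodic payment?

€10,055.95

Level ordinary annuity; solve FV = PMT × [((1+r)^n − 1)/r] for PMT.
Periodic rate r = 0.0825 per year.
With n = 28: PMT = 1,000,000 / ([((1+r)^n − 1)/r]) = €10,055.95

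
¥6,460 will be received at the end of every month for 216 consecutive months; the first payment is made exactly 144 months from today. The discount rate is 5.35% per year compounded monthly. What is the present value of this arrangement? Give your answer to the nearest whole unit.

Ordinary annuity of 216 payments, first payment at period 144.
Periodic rate r = 0.0535/12 per month; n is counted in months.
The ordinary-annuity PV formula values the stream one period before the first payment (period 143); discount that back 143 periods:
PV₀ = 6,460 × [1 − (1+r)^−216] / r × (1+r)^−143 = ¥473,573

¥473,573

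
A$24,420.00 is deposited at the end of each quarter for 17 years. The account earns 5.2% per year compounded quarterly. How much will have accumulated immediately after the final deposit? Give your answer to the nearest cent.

A$2,642,643.45

This is an ordinary annuity: 68 deposits of A$24,420.00 at the end of each quarter.
Periodic rate r = 0.052/4 per quarter; n is counted in quarters.
FV = PMT × [((1+r)^n − 1)/r] = 24,420 × [(1+r)^68 − 1] / r = A$2,642,643.45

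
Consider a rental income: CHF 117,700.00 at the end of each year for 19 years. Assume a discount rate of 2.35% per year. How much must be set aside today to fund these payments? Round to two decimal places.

CHF 1,787,148.81

This is an ordinary annuity: 19 payments of CHF 117,700.00 at the end of each year.
Periodic rate r = 0.0235 per year.
PV = PMT × [(1 − (1+r)^−n)/r] = 117,700 × [1 − (1+r)^−19] / r = CHF 1,787,148.81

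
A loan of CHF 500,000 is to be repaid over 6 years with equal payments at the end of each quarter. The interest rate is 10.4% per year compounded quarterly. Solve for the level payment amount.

Level ordinary annuity; solve PV = PMT × [(1 − (1+r)^−n)/r] for PMT.
Periodic rate r = 0.104/4 per quarter; n is counted in quarters.
With n = 24: PMT = 500,000 / ([(1 − (1+r)^−n)/r]) = CHF 28,266.19

CHF 28,266.19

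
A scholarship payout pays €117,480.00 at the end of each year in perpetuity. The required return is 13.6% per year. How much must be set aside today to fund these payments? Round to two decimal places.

Periodic rate r = 0.136 per year.
Level perpetuity: PV = PMT / r = 117,480 / (0.136) = €863,823.53.

€863,823.53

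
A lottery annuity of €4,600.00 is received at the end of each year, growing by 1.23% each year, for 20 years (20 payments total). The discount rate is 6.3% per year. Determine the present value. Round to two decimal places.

Periodic rate r = 0.063 per year.
Growing ordinary annuity: PV = PMT₁ × [1 − ((1+g)/(1+r))^n] / (r − g) = 4,600 × [1 − ((1+0.0123)/(1+r))^20] / (r − 0.0123) = €56,589.33.

€56,589.33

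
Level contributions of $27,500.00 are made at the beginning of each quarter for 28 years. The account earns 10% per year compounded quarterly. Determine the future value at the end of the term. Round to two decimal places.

This is an annuity due: 112 deposits of $27,500.00 at the beginning of each quarter.
Periodic rate r = 0.1/4 per quarter; n is counted in quarters.
FV = PMT × [((1+r)^n − 1)/r] × (1+r) = 27,500 × [(1+r)^112 − 1] / r × (1+r) = $16,786,372.32

$16,786,372.32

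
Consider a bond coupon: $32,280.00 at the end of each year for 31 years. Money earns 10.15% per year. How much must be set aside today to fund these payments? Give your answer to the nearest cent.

This is an ordinary annuity: 31 payments of $32,280.00 at the end of each year.
Periodic rate r = 0.1015 per year.
PV = PMT × [(1 − (1+r)^−n)/r] = 32,280 × [1 − (1+r)^−31] / r = $302,145.99

$302,145.99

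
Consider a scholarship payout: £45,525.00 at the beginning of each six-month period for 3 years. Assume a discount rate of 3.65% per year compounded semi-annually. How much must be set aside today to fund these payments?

£261,199.47

This is an annuity due: 6 payments of £45,525.00 at the beginning of each six-month period.
Periodic rate r = 0.0365/2 per half-year; n is counted in half-years.
PV = PMT × [(1 − (1+r)^−n)/r] × (1+r) = 45,525 × [1 − (1+r)^−6] / r × (1+r) = £261,199.47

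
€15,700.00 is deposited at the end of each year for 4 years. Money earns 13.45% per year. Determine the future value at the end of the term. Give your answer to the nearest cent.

€76,644.17

This is an ordinary annuity: 4 deposits of €15,700.00 at the end of each year.
Periodic rate r = 0.1345 per year.
FV = PMT × [((1+r)^n − 1)/r] = 15,700 × [(1+r)^4 − 1] / r = €76,644.17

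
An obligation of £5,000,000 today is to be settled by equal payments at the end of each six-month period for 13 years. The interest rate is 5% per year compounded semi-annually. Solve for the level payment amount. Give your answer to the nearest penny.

£263,843.73

Level ordinary annuity; solve PV = PMT × [(1 − (1+r)^−n)/r] for PMT.
Periodic rate r = 0.05/2 per half-year; n is counted in half-years.
With n = 26: PMT = 5,000,000 / ([(1 − (1+r)^−n)/r]) = £263,843.73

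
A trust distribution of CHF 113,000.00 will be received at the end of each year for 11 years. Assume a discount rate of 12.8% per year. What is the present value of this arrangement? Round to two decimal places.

This is an ordinary annuity: 11 payments of CHF 113,000.00 at the end of each year.
Periodic rate r = 0.128 per year.
PV = PMT × [(1 − (1+r)^−n)/r] = 113,000 × [1 − (1+r)^−11] / r = CHF 648,136.66

CHF 648,136.66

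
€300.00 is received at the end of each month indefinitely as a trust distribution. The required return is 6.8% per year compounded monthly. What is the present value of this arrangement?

€52,941.18

Periodic rate r = 0.068/12 per month.
Level perpetuity: PV = PMT / r = 300 / (0.068/12) = €52,941.18.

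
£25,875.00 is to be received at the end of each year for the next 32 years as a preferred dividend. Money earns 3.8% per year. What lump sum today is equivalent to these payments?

£474,486.95

This is an ordinary annuity: 32 payments of £25,875.00 at the end of each year.
Periodic rate r = 0.038 per year.
PV = PMT × [(1 − (1+r)^−n)/r] = 25,875 × [1 − (1+r)^−32] / r = £474,486.95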